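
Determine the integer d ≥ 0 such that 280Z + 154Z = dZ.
In the PID Z, (a, b) is generated by gcd(a, b). Compute gcd(280, 154) with the extended Euclidean algorithm, tracking rows (r, s, t) with s·280 + t·154 = r:
  row A: (280, 1, 0)   [1·280 + 0·154 = 280]
  row B: (154, 0, 1)   [0·280 + 1·154 = 154]
  280 = 1·154 + 126   → row C = row A − 1·row B = (126, 1, −1)   [check: 1·280 − 1·154 = 126]
  154 = 1·126 + 28   → row D = row B − 1·row C = (28, −1, 2)   [check: −1·280 + 2·154 = 28]
  126 = 4·28 + 14   → row E = row C − 4·row D = (14, 5, −9)   [check: 5·280 − 9·154 = 14]
  28 = 2·14 + 0   → remainder 0, stop. gcd = 14 (last nonzero row E).
So gcd(280, 154) = 14, with Bézout identity 5·280 − 9·154 = 14. Containment (⊇): the Bézout identity exhibits 14 as an element of (280, 154), giving (14) ⊆ (280, 154). Containment (⊆): since 14 | 280 and 14 | 154 (280 = 14·20, 154 = 14·11), every Z-linear combination of 280 and 154 is divisible by 14, so (280, 154) ⊆ (14). Therefore (280, 154) = (14), d = 14.

Final answer: (280, 154) = (14); d = 14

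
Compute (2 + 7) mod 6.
Reduce the summands first: 7 ≡ 1 (mod 6), so 2 + 7 ≡ 2 + 1 (mod 6). 2 + 1 = 3; 3 = 0·6 + 3, so (2 + 7) mod 6 = 3.

Final answer: 3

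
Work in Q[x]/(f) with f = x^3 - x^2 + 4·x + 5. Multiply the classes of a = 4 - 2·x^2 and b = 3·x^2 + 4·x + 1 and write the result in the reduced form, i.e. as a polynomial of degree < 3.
a · b ≡ 20·x^2 + 102·x + 74 (mod f(x))

First multiply in Q[x] without reducing: a · b = -6·x^4 - 8·x^3 + 10·x^2 + 16·x + 4. Now divide by f(x) = x^3 - x^2 + 4·x + 5, eliminating the leading term at each step:
  leading term -6·x^4: subtract (-6·x)·f(x) = -6·x^4 + 6·x^3 - 24·x^2 - 30·x, leaving -14·x^3 + 34·x^2 + 46·x + 4
  leading term -14·x^3: subtract (-14)·f(x) = -14·x^3 + 14·x^2 - 56·x - 70, leaving 20·x^2 + 102·x + 74
The degree is now < 3, so this is the remainder. Hence a · b ≡ 20·x^2 + 102·x + 74 in Q[x]/(f).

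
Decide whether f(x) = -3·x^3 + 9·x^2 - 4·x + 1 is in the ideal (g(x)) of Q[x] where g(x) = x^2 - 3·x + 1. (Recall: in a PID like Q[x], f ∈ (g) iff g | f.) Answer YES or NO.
In Q[x] the ideal (g) consists of all multiples of g, so f ∈ (g) iff g | f, i.e. iff the remainder of f on division by g is 0. Divide f by g (g is monic, so eliminate the leading term of the running remainder at each step):
  leading term -3·x^3: subtract (-3·x)·g(x) = -3·x^3 + 9·x^2 - 3·x, leaving 1 - x
The remainder r(x) = 1 - x ≠ 0 (and deg r < deg g), so g ∤ f, i.e. f ∉ (g).

Final answer: NO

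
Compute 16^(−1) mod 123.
Apply the extended Euclidean algorithm to (123, 16), tracking rows (r, s, t) with s·123 + t·16 = r. Each division r_prev = q·r_cur + r_new produces the new row as (previous row) − q·(current row):
  row A: (123, 1, 0)   [1·123 + 0·16 = 123]
  row B: (16, 0, 1)   [0·123 + 1·16 = 16]
  123 = 7·16 + 11   → row C = row A − 7·row B = (11, 1, −7)   [check: 1·123 − 7·16 = 11]
  16 = 1·11 + 5   → row D = row B − 1·row C = (5, −1, 8)   [check: −1·123 + 8·16 = 5]
  11 = 2·5 + 1   → row E = row C − 2·row D = (1, 3, −23)   [check: 3·123 − 23·16 = 1]
  5 = 5·1 + 0   → remainder 0, stop. gcd = 1 (last nonzero row E).
The gcd is 1, so 16 is invertible mod 123. The last nonzero row gives 3·123 − 23·16 = 1, so t = −23. So 16^(−1) ≡ −23 ≡ 100 (mod 123). Verify: 16 · 100 = 1600 ≡ 1 (mod 123). ✓

Final answer: 16^(−1) ≡ 100 (mod 123)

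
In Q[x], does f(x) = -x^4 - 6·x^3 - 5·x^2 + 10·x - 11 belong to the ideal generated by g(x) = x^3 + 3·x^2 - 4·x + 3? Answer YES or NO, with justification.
In Q[x] the ideal (g) consists of all multiples of g, so f ∈ (g) iff g | f, i.e. iff the remainder of f on division by g is 0. Divide f by g (g is monic, so eliminate the leading term of the running remainder at each step):
  leading term -x^4: subtract (-x)·g(x) = -x^4 - 3·x^3 + 4·x^2 - 3·x, leaving -3·x^3 - 9·x^2 + 13·x - 11
  leading term -3·x^3: subtract (-3)·g(x) = -3·x^3 - 9·x^2 + 12·x - 9, leaving x - 2
The remainder r(x) = x - 2 ≠ 0 (and deg r < deg g), so g ∤ f, i.e. f ∉ (g).

Final answer: NO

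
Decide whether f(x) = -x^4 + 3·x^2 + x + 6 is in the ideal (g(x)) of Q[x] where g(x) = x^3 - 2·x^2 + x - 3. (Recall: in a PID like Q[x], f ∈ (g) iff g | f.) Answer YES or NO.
YES

In Q[x] the ideal (g) consists of all multiples of g, so f ∈ (g) iff g | f, i.e. iff the remainder of f on division by g is 0. Divide f by g (g is monic, so eliminate the leading term of the running remainder at each step):
  leading term -x^4: subtract (-x)·g(x) = -x^4 + 2·x^3 - x^2 + 3·x, leaving -2·x^3 + 4·x^2 - 2·x + 6
  leading term -2·x^3: subtract (-2)·g(x) = -2·x^3 + 4·x^2 - 2·x + 6, leaving 0
The remainder is 0, so f(x) = g(x) · h(x) with h(x) = -x - 2. Hence g | f, i.e. f ∈ (g).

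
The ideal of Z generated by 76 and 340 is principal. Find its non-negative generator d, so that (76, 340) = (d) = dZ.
(76, 340) = (4); d = 4

In the PID Z, (a, b) is generated by gcd(a, b). Compute gcd(340, 76) with the extended Euclidean algorithm, tracking rows (r, s, t) with s·340 + t·76 = r:
  row A: (340, 1, 0)   [1·340 + 0·76 = 340]
  row B: (76, 0, 1)   [0·340 + 1·76 = 76]
  340 = 4·76 + 36   → row C = row A − 4·row B = (36, 1, −4)   [check: 1·340 − 4·76 = 36]
  76 = 2·36 + 4   → row D = row B − 2·row C = (4, −2, 9)   [check: −2·340 + 9·76 = 4]
  36 = 9·4 + 0   → remainder 0, stop. gcd = 4 (last nonzero row D).
So gcd(76, 340) = 4, with Bézout identity −2·340 + 9·76 = 4. Containment (⊇): the Bézout identity exhibits 4 as an element of (76, 340), giving (4) ⊆ (76, 340). Containment (⊆): since 4 | 76 and 4 | 340 (76 = 4·19, 340 = 4·85), every Z-linear combination of 76 and 340 is divisible by 4, so (76, 340) ⊆ (4). Therefore (76, 340) = (4), d = 4.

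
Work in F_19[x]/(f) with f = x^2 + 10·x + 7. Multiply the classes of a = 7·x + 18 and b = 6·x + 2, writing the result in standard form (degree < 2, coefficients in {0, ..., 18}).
a · b ≡ 6·x + 8 (mod f(x))

Multiply as integer polynomials: a · b = 42·x^2 + 122·x + 36. Reducing coefficients mod 19: a · b ≡ 4·x^2 + 8·x + 17. Now divide by f(x) = x^2 + 10·x + 7 in F_19[x], eliminating the leading term at each step:
  leading term 4·x^2: subtract (4)·f(x) = 4·x^2 + 2·x + 9, leaving 6·x + 8 (coefficients mod 19)
The degree is now < 2, so this is the remainder. Hence a · b ≡ 6·x + 8 in F_19[x]/(f).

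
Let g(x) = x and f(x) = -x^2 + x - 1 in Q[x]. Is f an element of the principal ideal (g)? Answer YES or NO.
NO

In Q[x] the ideal (g) consists of all multiples of g, so f ∈ (g) iff g | f, i.e. iff the remainder of f on division by g is 0. Divide f by g (g is monic, so eliminate the leading term of the running remainder at each step):
  leading term -x^2: subtract (-x)·g(x) = -x^2, leaving x - 1
  leading term x: subtract (1)·g(x) = x, leaving -1
The remainder r(x) = -1 ≠ 0 (and deg r < deg g), so g ∤ f, i.e. f ∉ (g).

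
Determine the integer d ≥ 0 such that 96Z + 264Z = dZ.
(96, 264) = (24); d = 24

In the PID Z, (a, b) is generated by gcd(a, b). Compute gcd(264, 96) with the extended Euclidean algorithm, tracking rows (r, s, t) with s·264 + t·96 = r:
  row A: (264, 1, 0)   [1·264 + 0·96 = 264]
  row B: (96, 0, 1)   [0·264 + 1·96 = 96]
  264 = 2·96 + 72   → row C = row A − 2·row B = (72, 1, −2)   [check: 1·264 − 2·96 = 72]
  96 = 1·72 + 24   → row D = row B − 1·row C = (24, −1, 3)   [check: −1·264 + 3·96 = 24]
  72 = 3·24 + 0   → remainder 0, stop. gcd = 24 (last nonzero row D).
So gcd(96, 264) = 24, with Bézout identity −1·264 + 3·96 = 24. Containment (⊇): the Bézout identity exhibits 24 as an element of (96, 264), giving (24) ⊆ (96, 264). Containment (⊆): since 24 | 96 and 24 | 264 (96 = 24·4, 264 = 24·11), every Z-linear combination of 96 and 264 is divisible by 24, so (96, 264) ⊆ (24). Therefore (96, 264) = (24), d = 24.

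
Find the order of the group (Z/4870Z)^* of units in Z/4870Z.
(Z/4870Z)^* consists of the classes a with gcd(a, 4870) = 1, so its order is φ(4870). φ is multiplicative, with φ(p^e) = p^e − p^(e−1). Factorise 4870 = 2 · 5 · 487. Then
  φ(4870) = (2 − 1) · (5 − 1) · (487 − 1) = 1 · 4 · 486 = 1944.
Thus |(Z/4870Z)^*| = 1944.

Final answer: |(Z/4870Z)^*| = 1944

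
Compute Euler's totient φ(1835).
φ is multiplicative, with φ(p^e) = p^e − p^(e−1). Factorise 1835 = 5 · 367. Then
  φ(1835) = (5 − 1) · (367 − 1) = 4 · 366 = 1464.

Final answer: φ(1835) = 1464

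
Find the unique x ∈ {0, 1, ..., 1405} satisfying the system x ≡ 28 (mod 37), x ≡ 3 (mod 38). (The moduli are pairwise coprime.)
x ≡ 953 (mod 1406); the representative in [0, 1406) is 953

The moduli 37, 38 are pairwise coprime, so by the CRT there is a unique solution mod 37·38 = 1406.
Solve by successive substitution. Start with x ≡ 28 (mod 37).
  Combine with x ≡ 3 (mod 38): write x = 28 + 37·t and require 28 + 37·t ≡ 3 (mod 38), i.e. 37·t ≡ 3 − 28 ≡ 13 (mod 38). Since 37^(−1) ≡ 37 (mod 38), t ≡ 37·13 ≡ 25 (mod 38). So x ≡ 28 + 37·25 = 953 (mod 1406).
Unique solution in [0, 1406): x = 953.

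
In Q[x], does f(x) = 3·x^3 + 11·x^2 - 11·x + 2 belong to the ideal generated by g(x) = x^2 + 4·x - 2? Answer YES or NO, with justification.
NO

In Q[x] the ideal (g) consists of all multiples of g, so f ∈ (g) iff g | f, i.e. iff the remainder of f on division by g is 0. Divide f by g (g is monic, so eliminate the leading term of the running remainder at each step):
  leading term 3·x^3: subtract (3·x)·g(x) = 3·x^3 + 12·x^2 - 6·x, leaving -x^2 - 5·x + 2
  leading term -x^2: subtract (-1)·g(x) = -x^2 - 4·x + 2, leaving -x
The remainder r(x) = -x ≠ 0 (and deg r < deg g), so g ∤ f, i.e. f ∉ (g).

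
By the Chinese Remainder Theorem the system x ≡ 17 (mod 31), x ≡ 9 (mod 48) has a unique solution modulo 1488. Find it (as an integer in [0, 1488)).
The moduli 31, 48 are pairwise coprime, so by the CRT there is a unique solution mod 31·48 = 1488.
Solve by successive substitution. Start with x ≡ 17 (mod 31).
  Combine with x ≡ 9 (mod 48): write x = 17 + 31·t and require 17 + 31·t ≡ 9 (mod 48), i.e. 31·t ≡ 9 − 17 ≡ 40 (mod 48). Since 31^(−1) ≡ 31 (mod 48), t ≡ 31·40 ≡ 40 (mod 48). So x ≡ 17 + 31·40 = 1257 (mod 1488).
Unique solution in [0, 1488): x = 1257.

Final answer: x ≡ 1257 (mod 1488); the representative in [0, 1488) is 1257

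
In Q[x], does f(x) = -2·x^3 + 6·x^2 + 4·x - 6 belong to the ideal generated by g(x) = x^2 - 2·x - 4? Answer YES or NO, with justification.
NO

In Q[x] the ideal (g) consists of all multiples of g, so f ∈ (g) iff g | f, i.e. iff the remainder of f on division by g is 0. Divide f by g (g is monic, so eliminate the leading term of the running remainder at each step):
  leading term -2·x^3: subtract (-2·x)·g(x) = -2·x^3 + 4·x^2 + 8·x, leaving 2·x^2 - 4·x - 6
  leading term 2·x^2: subtract (2)·g(x) = 2·x^2 - 4·x - 8, leaving 2
The remainder r(x) = 2 ≠ 0 (and deg r < deg g), so g ∤ f, i.e. f ∉ (g).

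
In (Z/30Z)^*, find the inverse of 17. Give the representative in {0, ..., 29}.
17^(−1) ≡ 23 (mod 30)

Apply the extended Euclidean algorithm to (30, 17), tracking rows (r, s, t) with s·30 + t·17 = r. Each division r_prev = q·r_cur + r_new produces the new row as (previous row) − q·(current row):
  row A: (30, 1, 0)   [1·30 + 0·17 = 30]
  row B: (17, 0, 1)   [0·30 + 1·17 = 17]
  30 = 1·17 + 13   → row C = row A − 1·row B = (13, 1, −1)   [check: 1·30 − 1·17 = 13]
  17 = 1·13 + 4   → row D = row B − 1·row C = (4, −1, 2)   [check: −1·30 + 2·17 = 4]
  13 = 3·4 + 1   → row E = row C − 3·row D = (1, 4, −7)   [check: 4·30 − 7·17 = 1]
  4 = 4·1 + 0   → remainder 0, stop. gcd = 1 (last nonzero row E).
The gcd is 1, so 17 is invertible mod 30. The last nonzero row gives 4·30 − 7·17 = 1, so t = −7. So 17^(−1) ≡ −7 ≡ 23 (mod 30). Verify: 17 · 23 = 391 ≡ 1 (mod 30). ✓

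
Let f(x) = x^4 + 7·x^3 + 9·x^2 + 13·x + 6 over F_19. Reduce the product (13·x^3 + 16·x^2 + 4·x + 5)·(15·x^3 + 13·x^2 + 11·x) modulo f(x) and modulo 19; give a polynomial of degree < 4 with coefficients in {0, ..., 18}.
Multiply as integer polynomials: a · b = 195·x^6 + 409·x^5 + 411·x^4 + 303·x^3 + 109·x^2 + 55·x. Reducing coefficients mod 19: a · b ≡ 5·x^6 + 10·x^5 + 12·x^4 + 18·x^3 + 14·x^2 + 17·x. Now divide by f(x) = x^4 + 7·x^3 + 9·x^2 + 13·x + 6 in F_19[x], eliminating the leading term at each step:
  leading term 5·x^6: subtract (5·x^2)·f(x) = 5·x^6 + 16·x^5 + 7·x^4 + 8·x^3 + 11·x^2, leaving 13·x^5 + 5·x^4 + 10·x^3 + 3·x^2 + 17·x (coefficients mod 19)
  leading term 13·x^5: subtract (13·x)·f(x) = 13·x^5 + 15·x^4 + 3·x^3 + 17·x^2 + 2·x, leaving 9·x^4 + 7·x^3 + 5·x^2 + 15·x (coefficients mod 19)
  leading term 9·x^4: subtract (9)·f(x) = 9·x^4 + 6·x^3 + 5·x^2 + 3·x + 16, leaving x^3 + 12·x + 3 (coefficients mod 19)
The degree is now < 4, so this is the remainder. Hence a · b ≡ x^3 + 12·x + 3 in F_19[x]/(f).

Final answer: a · b ≡ x^3 + 12·x + 3 (mod f(x))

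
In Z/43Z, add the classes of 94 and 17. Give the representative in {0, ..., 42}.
25

Reduce the summands first: 94 ≡ 8 (mod 43), so 94 + 17 ≡ 8 + 17 (mod 43). 8 + 17 = 25; 25 = 0·43 + 25, so (94 + 17) mod 43 = 25.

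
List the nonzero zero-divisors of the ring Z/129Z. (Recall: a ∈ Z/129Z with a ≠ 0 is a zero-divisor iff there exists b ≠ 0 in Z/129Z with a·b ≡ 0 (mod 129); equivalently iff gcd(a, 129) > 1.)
An element a ∈ Z/129Z (with a ≠ 0) is a zero-divisor iff gcd(a, 129) > 1 (because a is a unit precisely when gcd(a, n) = 1, and in Z/nZ every nonzero, non-unit element is a zero-divisor). Scan a = 1, ..., 128 and keep those with gcd(a, 129) > 1:
  gcd(3, 129) = 3, gcd(6, 129) = 3, gcd(9, 129) = 3, gcd(12, 129) = 3, gcd(15, 129) = 3, gcd(18, 129) = 3, gcd(21, 129) = 3, gcd(24, 129) = 3, gcd(27, 129) = 3, gcd(30, 129) = 3, gcd(33, 129) = 3, gcd(36, 129) = 3, gcd(39, 129) = 3, gcd(42, 129) = 3, gcd(43, 129) = 43, gcd(45, 129) = 3, gcd(48, 129) = 3, gcd(51, 129) = 3, gcd(54, 129) = 3, gcd(57, 129) = 3, gcd(60, 129) = 3, gcd(63, 129) = 3, gcd(66, 129) = 3, gcd(69, 129) = 3, gcd(72, 129) = 3, gcd(75, 129) = 3, gcd(78, 129) = 3, gcd(81, 129) = 3, gcd(84, 129) = 3, gcd(86, 129) = 43, gcd(87, 129) = 3, gcd(90, 129) = 3, gcd(93, 129) = 3, gcd(96, 129) = 3, gcd(99, 129) = 3, gcd(102, 129) = 3, gcd(105, 129) = 3, gcd(108, 129) = 3, gcd(111, 129) = 3, gcd(114, 129) = 3, gcd(117, 129) = 3, gcd(120, 129) = 3, gcd(123, 129) = 3, gcd(126, 129) = 3.
All other a ∈ {1, ..., 128} have gcd(a, 129) = 1 and are units. So the nonzero zero-divisors are exactly the 44 values of a appearing in this scan.

Final answer: nonzero zero-divisors of Z/129Z = {3, 6, 9, 12, 15, 18, 21, 24, 27, 30, 33, 36, 39, 42, 43, 45, 48, 51, 54, 57, 60, 63, 66, 69, 72, 75, 78, 81, 84, 86, 87, 90, 93, 96, 99, 102, 105, 108, 111, 114, 117, 120, 123, 126}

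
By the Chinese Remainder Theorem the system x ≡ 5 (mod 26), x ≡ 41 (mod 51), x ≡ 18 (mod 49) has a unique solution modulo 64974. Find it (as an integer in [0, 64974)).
x ≡ 3203 (mod 64974); the representative in [0, 64974) is 3203

The moduli 26, 51, 49 are pairwise coprime, so by the CRT there is a unique solution mod 26·51·49 = 64974.
Solve by successive substitution. Start with x ≡ 5 (mod 26).
  Combine with x ≡ 41 (mod 51): write x = 5 + 26·t and require 5 + 26·t ≡ 41 (mod 51), i.e. 26·t ≡ 41 − 5 ≡ 36 (mod 51). Since 26^(−1) ≡ 2 (mod 51), t ≡ 2·36 ≡ 21 (mod 51). So x ≡ 5 + 26·21 = 551 (mod 1326).
  Combine with x ≡ 18 (mod 49): write x = 551 + 1326·t and require 551 + 1326·t ≡ 18 (mod 49), i.e. 1326·t ≡ 18 − 551 ≡ 6 (mod 49). Since 1326^(−1) ≡ 33 (mod 49) (1326 ≡ 3 (mod 49)), t ≡ 33·6 ≡ 2 (mod 49). So x ≡ 551 + 1326·2 = 3203 (mod 64974).
Unique solution in [0, 64974): x = 3203.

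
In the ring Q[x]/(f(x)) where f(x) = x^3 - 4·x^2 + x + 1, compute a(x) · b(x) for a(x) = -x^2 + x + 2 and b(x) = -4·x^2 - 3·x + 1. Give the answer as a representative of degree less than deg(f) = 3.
a · b ≡ 44·x^2 - 24·x - 13 (mod f(x))

First multiply in Q[x] without reducing: a · b = 4·x^4 - x^3 - 12·x^2 - 5·x + 2. Now divide by f(x) = x^3 - 4·x^2 + x + 1, eliminating the leading term at each step:
  leading term 4·x^4: subtract (4·x)·f(x) = 4·x^4 - 16·x^3 + 4·x^2 + 4·x, leaving 15·x^3 - 16·x^2 - 9·x + 2
  leading term 15·x^3: subtract (15)·f(x) = 15·x^3 - 60·x^2 + 15·x + 15, leaving 44·x^2 - 24·x - 13
The degree is now < 3, so this is the remainder. Hence a · b ≡ 44·x^2 - 24·x - 13 in Q[x]/(f).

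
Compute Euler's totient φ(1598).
φ is multiplicative, with φ(p^e) = p^e − p^(e−1). Factorise 1598 = 2 · 17 · 47. Then
  φ(1598) = (2 − 1) · (17 − 1) · (47 − 1) = 1 · 16 · 46 = 736.

Final answer: φ(1598) = 736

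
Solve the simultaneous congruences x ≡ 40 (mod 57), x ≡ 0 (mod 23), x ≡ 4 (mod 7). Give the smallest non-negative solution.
x ≡ 1978 (mod 9177); the representative in [0, 9177) is 1978

The moduli 57, 23, 7 are pairwise coprime, so by the CRT there is a unique solution mod 57·23·7 = 9177.
Solve by successive substitution. Start with x ≡ 40 (mod 57).
  Combine with x ≡ 0 (mod 23): write x = 40 + 57·t and require 40 + 57·t ≡ 0 (mod 23), i.e. 57·t ≡ 0 − 40 ≡ 6 (mod 23). Since 57^(−1) ≡ 21 (mod 23) (57 ≡ 11 (mod 23)), t ≡ 21·6 ≡ 11 (mod 23). So x ≡ 40 + 57·11 = 667 (mod 1311).
  Combine with x ≡ 4 (mod 7): write x = 667 + 1311·t and require 667 + 1311·t ≡ 4 (mod 7), i.e. 1311·t ≡ 4 − 667 ≡ 2 (mod 7). Since 1311^(−1) ≡ 4 (mod 7) (1311 ≡ 2 (mod 7)), t ≡ 4·2 ≡ 1 (mod 7). So x ≡ 667 + 1311·1 = 1978 (mod 9177).
Unique solution in [0, 9177): x = 1978.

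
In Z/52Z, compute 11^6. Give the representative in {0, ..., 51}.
Use repeated squaring. Binary(6) = 110. Walk through the bits of the exponent 6 left-to-right: at each bit after the leading one, square the running value, then multiply by 11 if the bit is 1 (always reducing mod 52):
  bit 1 = 1 (leading): start with 11.
  bit 2 = 1: square 11^2 = 121 ≡ 17; bit is 1, so multiply 17·11 = 187 ≡ 31 (mod 52).
  bit 3 = 0: square 31^2 = 961 ≡ 25 (mod 52).
Final value: 11^6 ≡ 25 (mod 52).

Final answer: 25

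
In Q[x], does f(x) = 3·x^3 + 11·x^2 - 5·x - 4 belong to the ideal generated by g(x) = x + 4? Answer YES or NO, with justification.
In Q[x] the ideal (g) consists of all multiples of g, so f ∈ (g) iff g | f, i.e. iff the remainder of f on division by g is 0. Divide f by g (g is monic, so eliminate the leading term of the running remainder at each step):
  leading term 3·x^3: subtract (3·x^2)·g(x) = 3·x^3 + 12·x^2, leaving -x^2 - 5·x - 4
  leading term -x^2: subtract (-x)·g(x) = -x^2 - 4·x, leaving -x - 4
  leading term -x: subtract (-1)·g(x) = -x - 4, leaving 0
The remainder is 0, so f(x) = g(x) · h(x) with h(x) = 3·x^2 - x - 1. Hence g | f, i.e. f ∈ (g).

Final answer: YES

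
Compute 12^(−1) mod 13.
Apply the extended Euclidean algorithm to (13, 12), tracking rows (r, s, t) with s·13 + t·12 = r. Each division r_prev = q·r_cur + r_new produces the new row as (previous row) − q·(current row):
  row A: (13, 1, 0)   [1·13 + 0·12 = 13]
  row B: (12, 0, 1)   [0·13 + 1·12 = 12]
  13 = 1·12 + 1   → row C = row A − 1·row B = (1, 1, −1)   [check: 1·13 − 1·12 = 1]
  12 = 12·1 + 0   → remainder 0, stop. gcd = 1 (last nonzero row C).
The gcd is 1, so 12 is invertible mod 13. The last nonzero row gives 1·13 − 1·12 = 1, so t = −1. So 12^(−1) ≡ −1 ≡ 12 (mod 13). Verify: 12 · 12 = 144 ≡ 1 (mod 13). ✓

Final answer: 12^(−1) ≡ 12 (mod 13)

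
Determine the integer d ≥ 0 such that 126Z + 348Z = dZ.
(126, 348) = (6); d = 6

In the PID Z, (a, b) is generated by gcd(a, b). Compute gcd(348, 126) with the extended Euclidean algorithm, tracking rows (r, s, t) with s·348 + t·126 = r:
  row A: (348, 1, 0)   [1·348 + 0·126 = 348]
  row B: (126, 0, 1)   [0·348 + 1·126 = 126]
  348 = 2·126 + 96   → row C = row A − 2·row B = (96, 1, −2)   [check: 1·348 − 2·126 = 96]
  126 = 1·96 + 30   → row D = row B − 1·row C = (30, −1, 3)   [check: −1·348 + 3·126 = 30]
  96 = 3·30 + 6   → row E = row C − 3·row D = (6, 4, −11)   [check: 4·348 − 11·126 = 6]
  30 = 5·6 + 0   → remainder 0, stop. gcd = 6 (last nonzero row E).
So gcd(126, 348) = 6, with Bézout identity 4·348 − 11·126 = 6. Containment (⊇): the Bézout identity exhibits 6 as an element of (126, 348), giving (6) ⊆ (126, 348). Containment (⊆): since 6 | 126 and 6 | 348 (126 = 6·21, 348 = 6·58), every Z-linear combination of 126 and 348 is divisible by 6, so (126, 348) ⊆ (6). Therefore (126, 348) = (6), d = 6.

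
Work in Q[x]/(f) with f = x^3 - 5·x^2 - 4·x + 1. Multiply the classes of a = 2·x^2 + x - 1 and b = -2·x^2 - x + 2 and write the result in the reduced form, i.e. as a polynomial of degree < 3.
a · b ≡ -131·x^2 - 89·x + 22 (mod f(x))

First multiply in Q[x] without reducing: a · b = -4·x^4 - 4·x^3 + 5·x^2 + 3·x - 2. Now divide by f(x) = x^3 - 5·x^2 - 4·x + 1, eliminating the leading term at each step:
  leading term -4·x^4: subtract (-4·x)·f(x) = -4·x^4 + 20·x^3 + 16·x^2 - 4·x, leaving -24·x^3 - 11·x^2 + 7·x - 2
  leading term -24·x^3: subtract (-24)·f(x) = -24·x^3 + 120·x^2 + 96·x - 24, leaving -131·x^2 - 89·x + 22
The degree is now < 3, so this is the remainder. Hence a · b ≡ -131·x^2 - 89·x + 22 in Q[x]/(f).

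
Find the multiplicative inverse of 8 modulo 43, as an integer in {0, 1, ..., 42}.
Apply the extended Euclidean algorithm to (43, 8), tracking rows (r, s, t) with s·43 + t·8 = r. Each division r_prev = q·r_cur + r_new produces the new row as (previous row) − q·(current row):
  row A: (43, 1, 0)   [1·43 + 0·8 = 43]
  row B: (8, 0, 1)   [0·43 + 1·8 = 8]
  43 = 5·8 + 3   → row C = row A − 5·row B = (3, 1, −5)   [check: 1·43 − 5·8 = 3]
  8 = 2·3 + 2   → row D = row B − 2·row C = (2, −2, 11)   [check: −2·43 + 11·8 = 2]
  3 = 1·2 + 1   → row E = row C − 1·row D = (1, 3, −16)   [check: 3·43 − 16·8 = 1]
  2 = 2·1 + 0   → remainder 0, stop. gcd = 1 (last nonzero row E).
The gcd is 1, so 8 is invertible mod 43. The last nonzero row gives 3·43 − 16·8 = 1, so t = −16. So 8^(−1) ≡ −16 ≡ 27 (mod 43). Verify: 8 · 27 = 216 ≡ 1 (mod 43). ✓

Final answer: 8^(−1) ≡ 27 (mod 43)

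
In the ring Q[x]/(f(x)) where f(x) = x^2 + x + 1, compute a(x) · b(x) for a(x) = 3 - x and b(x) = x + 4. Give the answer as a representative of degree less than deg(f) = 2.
a · b ≡ 13 (mod f(x))

First multiply in Q[x] without reducing: a · b = -x^2 - x + 12. Now divide by f(x) = x^2 + x + 1, eliminating the leading term at each step:
  leading term -x^2: subtract (-1)·f(x) = -x^2 - x - 1, leaving 13
The degree is now < 2, so this is the remainder. Hence a · b ≡ 13 in Q[x]/(f).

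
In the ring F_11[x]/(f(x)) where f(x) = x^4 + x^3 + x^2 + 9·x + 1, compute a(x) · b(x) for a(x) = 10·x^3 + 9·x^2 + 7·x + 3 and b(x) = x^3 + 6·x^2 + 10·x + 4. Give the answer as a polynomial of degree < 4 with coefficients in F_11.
a · b ≡ 8·x^2 + 7·x + 8 (mod f(x))

Multiply as integer polynomials: a · b = 10·x^6 + 69·x^5 + 161·x^4 + 175·x^3 + 124·x^2 + 58·x + 12. Reducing coefficients mod 11: a · b ≡ 10·x^6 + 3·x^5 + 7·x^4 + 10·x^3 + 3·x^2 + 3·x + 1. Now divide by f(x) = x^4 + x^3 + x^2 + 9·x + 1 in F_11[x], eliminating the leading term at each step:
  leading term 10·x^6: subtract (10·x^2)·f(x) = 10·x^6 + 10·x^5 + 10·x^4 + 2·x^3 + 10·x^2, leaving 4·x^5 + 8·x^4 + 8·x^3 + 4·x^2 + 3·x + 1 (coefficients mod 11)
  leading term 4·x^5: subtract (4·x)·f(x) = 4·x^5 + 4·x^4 + 4·x^3 + 3·x^2 + 4·x, leaving 4·x^4 + 4·x^3 + x^2 + 10·x + 1 (coefficients mod 11)
  leading term 4·x^4: subtract (4)·f(x) = 4·x^4 + 4·x^3 + 4·x^2 + 3·x + 4, leaving 8·x^2 + 7·x + 8 (coefficients mod 11)
The degree is now < 4, so this is the remainder. Hence a · b ≡ 8·x^2 + 7·x + 8 in F_11[x]/(f).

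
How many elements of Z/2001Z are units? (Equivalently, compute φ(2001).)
An element a ∈ Z/2001Z is a unit iff gcd(a, 2001) = 1, so the number of units is φ(2001). φ is multiplicative, with φ(p^e) = p^e − p^(e−1). Factorise 2001 = 3 · 23 · 29. Then
  φ(2001) = (3 − 1) · (23 − 1) · (29 − 1) = 2 · 22 · 28 = 1232.

Final answer: Z/2001Z has φ(2001) = 1232 units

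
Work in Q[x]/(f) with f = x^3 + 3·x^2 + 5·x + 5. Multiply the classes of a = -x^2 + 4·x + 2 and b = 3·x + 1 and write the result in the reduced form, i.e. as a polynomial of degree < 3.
First multiply in Q[x] without reducing: a · b = -3·x^3 + 11·x^2 + 10·x + 2. Now divide by f(x) = x^3 + 3·x^2 + 5·x + 5, eliminating the leading term at each step:
  leading term -3·x^3: subtract (-3)·f(x) = -3·x^3 - 9·x^2 - 15·x - 15, leaving 20·x^2 + 25·x + 17
The degree is now < 3, so this is the remainder. Hence a · b ≡ 20·x^2 + 25·x + 17 in Q[x]/(f).

Final answer: a · b ≡ 20·x^2 + 25·x + 17 (mod f(x))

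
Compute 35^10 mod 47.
Use repeated squaring. Binary(10) = 1010. Walk through the bits of the exponent 10 left-to-right: at each bit after the leading one, square the running value, then multiply by 35 if the bit is 1 (always reducing mod 47):
  bit 1 = 1 (leading): start with 35.
  bit 2 = 0: square 35^2 = 1225 ≡ 3 (mod 47).
  bit 3 = 1: square 3^2 = 9; bit is 1, so multiply 9·35 = 315 ≡ 33 (mod 47).
  bit 4 = 0: square 33^2 = 1089 ≡ 8 (mod 47).
Final value: 35^10 ≡ 8 (mod 47).

Final answer: 8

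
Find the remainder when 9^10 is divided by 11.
1

Use repeated squaring. Binary(10) = 1010. Walk through the bits of the exponent 10 left-to-right: at each bit after the leading one, square the running value, then multiply by 9 if the bit is 1 (always reducing mod 11):
  bit 1 = 1 (leading): start with 9.
  bit 2 = 0: square 9^2 = 81 ≡ 4 (mod 11).
  bit 3 = 1: square 4^2 = 16 ≡ 5; bit is 1, so multiply 5·9 = 45 ≡ 1 (mod 11).
  bit 4 = 0: square 1^2 = 1 (mod 11).
Final value: 9^10 ≡ 1 (mod 11).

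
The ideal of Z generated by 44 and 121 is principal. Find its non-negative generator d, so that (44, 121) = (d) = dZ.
In the PID Z, (a, b) is generated by gcd(a, b). Compute gcd(121, 44) with the extended Euclidean algorithm, tracking rows (r, s, t) with s·121 + t·44 = r:
  row A: (121, 1, 0)   [1·121 + 0·44 = 121]
  row B: (44, 0, 1)   [0·121 + 1·44 = 44]
  121 = 2·44 + 33   → row C = row A − 2·row B = (33, 1, −2)   [check: 1·121 − 2·44 = 33]
  44 = 1·33 + 11   → row D = row B − 1·row C = (11, −1, 3)   [check: −1·121 + 3·44 = 11]
  33 = 3·11 + 0   → remainder 0, stop. gcd = 11 (last nonzero row D).
So gcd(44, 121) = 11, with Bézout identity −1·121 + 3·44 = 11. Containment (⊇): the Bézout identity exhibits 11 as an element of (44, 121), giving (11) ⊆ (44, 121). Containment (⊆): since 11 | 44 and 11 | 121 (44 = 11·4, 121 = 11·11), every Z-linear combination of 44 and 121 is divisible by 11, so (44, 121) ⊆ (11). Therefore (44, 121) = (11), d = 11.

Final answer: (44, 121) = (11); d = 11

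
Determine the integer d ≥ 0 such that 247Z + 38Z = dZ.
(247, 38) = (19); d = 19

In the PID Z, (a, b) is generated by gcd(a, b). Compute gcd(247, 38) with the extended Euclidean algorithm, tracking rows (r, s, t) with s·247 + t·38 = r:
  row A: (247, 1, 0)   [1·247 + 0·38 = 247]
  row B: (38, 0, 1)   [0·247 + 1·38 = 38]
  247 = 6·38 + 19   → row C = row A − 6·row B = (19, 1, −6)   [check: 1·247 − 6·38 = 19]
  38 = 2·19 + 0   → remainder 0, stop. gcd = 19 (last nonzero row C).
So gcd(247, 38) = 19, with Bézout identity 1·247 − 6·38 = 19. Containment (⊇): the Bézout identity exhibits 19 as an element of (247, 38), giving (19) ⊆ (247, 38). Containment (⊆): since 19 | 247 and 19 | 38 (247 = 19·13, 38 = 19·2), every Z-linear combination of 247 and 38 is divisible by 19, so (247, 38) ⊆ (19). Therefore (247, 38) = (19), d = 19.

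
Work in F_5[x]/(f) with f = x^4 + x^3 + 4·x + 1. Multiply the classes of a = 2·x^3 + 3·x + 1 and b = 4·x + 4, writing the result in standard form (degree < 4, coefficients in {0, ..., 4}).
Multiply as integer polynomials: a · b = 8·x^4 + 8·x^3 + 12·x^2 + 16·x + 4. Reducing coefficients mod 5: a · b ≡ 3·x^4 + 3·x^3 + 2·x^2 + x + 4. Now divide by f(x) = x^4 + x^3 + 4·x + 1 in F_5[x], eliminating the leading term at each step:
  leading term 3·x^4: subtract (3)·f(x) = 3·x^4 + 3·x^3 + 2·x + 3, leaving 2·x^2 + 4·x + 1 (coefficients mod 5)
The degree is now < 4, so this is the remainder. Hence a · b ≡ 2·x^2 + 4·x + 1 in F_5[x]/(f).

Final answer: a · b ≡ 2·x^2 + 4·x + 1 (mod f(x))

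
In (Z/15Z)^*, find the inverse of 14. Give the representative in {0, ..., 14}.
Apply the extended Euclidean algorithm to (15, 14), tracking rows (r, s, t) with s·15 + t·14 = r. Each division r_prev = q·r_cur + r_new produces the new row as (previous row) − q·(current row):
  row A: (15, 1, 0)   [1·15 + 0·14 = 15]
  row B: (14, 0, 1)   [0·15 + 1·14 = 14]
  15 = 1·14 + 1   → row C = row A − 1·row B = (1, 1, −1)   [check: 1·15 − 1·14 = 1]
  14 = 14·1 + 0   → remainder 0, stop. gcd = 1 (last nonzero row C).
The gcd is 1, so 14 is invertible mod 15. The last nonzero row gives 1·15 − 1·14 = 1, so t = −1. So 14^(−1) ≡ −1 ≡ 14 (mod 15). Verify: 14 · 14 = 196 ≡ 1 (mod 15). ✓

Final answer: 14^(−1) ≡ 14 (mod 15)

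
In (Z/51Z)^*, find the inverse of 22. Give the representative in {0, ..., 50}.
22^(−1) ≡ 7 (mod 51)

Apply the extended Euclidean algorithm to (51, 22), tracking rows (r, s, t) with s·51 + t·22 = r. Each division r_prev = q·r_cur + r_new produces the new row as (previous row) − q·(current row):
  row A: (51, 1, 0)   [1·51 + 0·22 = 51]
  row B: (22, 0, 1)   [0·51 + 1·22 = 22]
  51 = 2·22 + 7   → row C = row A − 2·row B = (7, 1, −2)   [check: 1·51 − 2·22 = 7]
  22 = 3·7 + 1   → row D = row B − 3·row C = (1, −3, 7)   [check: −3·51 + 7·22 = 1]
  7 = 7·1 + 0   → remainder 0, stop. gcd = 1 (last nonzero row D).
The gcd is 1, so 22 is invertible mod 51. The last nonzero row gives −3·51 + 7·22 = 1, so t = 7. So 22^(−1) ≡ 7 (mod 51). Verify: 22 · 7 = 154 ≡ 1 (mod 51). ✓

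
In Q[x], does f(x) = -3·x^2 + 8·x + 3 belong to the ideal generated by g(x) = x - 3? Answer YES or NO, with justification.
YES

In Q[x] the ideal (g) consists of all multiples of g, so f ∈ (g) iff g | f, i.e. iff the remainder of f on division by g is 0. Divide f by g (g is monic, so eliminate the leading term of the running remainder at each step):
  leading term -3·x^2: subtract (-3·x)·g(x) = -3·x^2 + 9·x, leaving 3 - x
  leading term -x: subtract (-1)·g(x) = 3 - x, leaving 0
The remainder is 0, so f(x) = g(x) · h(x) with h(x) = -3·x - 1. Hence g | f, i.e. f ∈ (g).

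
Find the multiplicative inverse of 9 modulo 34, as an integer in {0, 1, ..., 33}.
9^(−1) ≡ 19 (mod 34)

Apply the extended Euclidean algorithm to (34, 9), tracking rows (r, s, t) with s·34 + t·9 = r. Each division r_prev = q·r_cur + r_new produces the new row as (previous row) − q·(current row):
  row A: (34, 1, 0)   [1·34 + 0·9 = 34]
  row B: (9, 0, 1)   [0·34 + 1·9 = 9]
  34 = 3·9 + 7   → row C = row A − 3·row B = (7, 1, −3)   [check: 1·34 − 3·9 = 7]
  9 = 1·7 + 2   → row D = row B − 1·row C = (2, −1, 4)   [check: −1·34 + 4·9 = 2]
  7 = 3·2 + 1   → row E = row C − 3·row D = (1, 4, −15)   [check: 4·34 − 15·9 = 1]
  2 = 2·1 + 0   → remainder 0, stop. gcd = 1 (last nonzero row E).
The gcd is 1, so 9 is invertible mod 34. The last nonzero row gives 4·34 − 15·9 = 1, so t = −15. So 9^(−1) ≡ −15 ≡ 19 (mod 34). Verify: 9 · 19 = 171 ≡ 1 (mod 34). ✓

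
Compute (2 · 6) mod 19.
Both factors are already reduced mod 19. 2 · 6 = 12. Dividing by 19: 12 = 0·19 + 12. So (2 · 6) mod 19 = 12.

Final answer: 12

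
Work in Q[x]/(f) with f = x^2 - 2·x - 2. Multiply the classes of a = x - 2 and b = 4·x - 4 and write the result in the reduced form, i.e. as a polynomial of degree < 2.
a · b ≡ 16 - 4·x (mod f(x))

First multiply in Q[x] without reducing: a · b = 4·x^2 - 12·x + 8. Now divide by f(x) = x^2 - 2·x - 2, eliminating the leading term at each step:
  leading term 4·x^2: subtract (4)·f(x) = 4·x^2 - 8·x - 8, leaving 16 - 4·x
The degree is now < 2, so this is the remainder. Hence a · b ≡ 16 - 4·x in Q[x]/(f).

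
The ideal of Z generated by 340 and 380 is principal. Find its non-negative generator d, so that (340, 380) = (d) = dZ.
In the PID Z, (a, b) is generated by gcd(a, b). Compute gcd(380, 340) with the extended Euclidean algorithm, tracking rows (r, s, t) with s·380 + t·340 = r:
  row A: (380, 1, 0)   [1·380 + 0·340 = 380]
  row B: (340, 0, 1)   [0·380 + 1·340 = 340]
  380 = 1·340 + 40   → row C = row A − 1·row B = (40, 1, −1)   [check: 1·380 − 1·340 = 40]
  340 = 8·40 + 20   → row D = row B − 8·row C = (20, −8, 9)   [check: −8·380 + 9·340 = 20]
  40 = 2·20 + 0   → remainder 0, stop. gcd = 20 (last nonzero row D).
So gcd(340, 380) = 20, with Bézout identity −8·380 + 9·340 = 20. Containment (⊇): the Bézout identity exhibits 20 as an element of (340, 380), giving (20) ⊆ (340, 380). Containment (⊆): since 20 | 340 and 20 | 380 (340 = 20·17, 380 = 20·19), every Z-linear combination of 340 and 380 is divisible by 20, so (340, 380) ⊆ (20). Therefore (340, 380) = (20), d = 20.

Final answer: (340, 380) = (20); d = 20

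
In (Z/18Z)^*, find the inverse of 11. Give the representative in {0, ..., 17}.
11^(−1) ≡ 5 (mod 18)

Apply the extended Euclidean algorithm to (18, 11), tracking rows (r, s, t) with s·18 + t·11 = r. Each division r_prev = q·r_cur + r_new produces the new row as (previous row) − q·(current row):
  row A: (18, 1, 0)   [1·18 + 0·11 = 18]
  row B: (11, 0, 1)   [0·18 + 1·11 = 11]
  18 = 1·11 + 7   → row C = row A − 1·row B = (7, 1, −1)   [check: 1·18 − 1·11 = 7]
  11 = 1·7 + 4   → row D = row B − 1·row C = (4, −1, 2)   [check: −1·18 + 2·11 = 4]
  7 = 1·4 + 3   → row E = row C − 1·row D = (3, 2, −3)   [check: 2·18 − 3·11 = 3]
  4 = 1·3 + 1   → row F = row D − 1·row E = (1, −3, 5)   [check: −3·18 + 5·11 = 1]
  3 = 3·1 + 0   → remainder 0, stop. gcd = 1 (last nonzero row F).
The gcd is 1, so 11 is invertible mod 18. The last nonzero row gives −3·18 + 5·11 = 1, so t = 5. So 11^(−1) ≡ 5 (mod 18). Verify: 11 · 5 = 55 ≡ 1 (mod 18). ✓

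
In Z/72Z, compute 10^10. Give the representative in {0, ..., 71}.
Use repeated squaring. Binary(10) = 1010. Walk through the bits of the exponent 10 left-to-right: at each bit after the leading one, square the running value, then multiply by 10 if the bit is 1 (always reducing mod 72):
  bit 1 = 1 (leading): start with 10.
  bit 2 = 0: square 10^2 = 100 ≡ 28 (mod 72).
  bit 3 = 1: square 28^2 = 784 ≡ 64; bit is 1, so multiply 64·10 = 640 ≡ 64 (mod 72).
  bit 4 = 0: square 64^2 = 4096 ≡ 64 (mod 72).
Final value: 10^10 ≡ 64 (mod 72).

Final answer: 64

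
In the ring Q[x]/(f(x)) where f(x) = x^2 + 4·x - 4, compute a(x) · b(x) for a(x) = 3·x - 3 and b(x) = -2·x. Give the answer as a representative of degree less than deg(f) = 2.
First multiply in Q[x] without reducing: a · b = -6·x^2 + 6·x. Now divide by f(x) = x^2 + 4·x - 4, eliminating the leading term at each step:
  leading term -6·x^2: subtract (-6)·f(x) = -6·x^2 - 24·x + 24, leaving 30·x - 24
The degree is now < 2, so this is the remainder. Hence a · b ≡ 30·x - 24 in Q[x]/(f).

Final answer: a · b ≡ 30·x - 24 (mod f(x))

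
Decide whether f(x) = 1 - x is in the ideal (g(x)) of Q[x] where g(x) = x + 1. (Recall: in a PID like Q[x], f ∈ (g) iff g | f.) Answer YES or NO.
In Q[x] the ideal (g) consists of all multiples of g, so f ∈ (g) iff g | f, i.e. iff the remainder of f on division by g is 0. Divide f by g (g is monic, so eliminate the leading term of the running remainder at each step):
  leading term -x: subtract (-1)·g(x) = -x - 1, leaving 2
The remainder r(x) = 2 ≠ 0 (and deg r < deg g), so g ∤ f, i.e. f ∉ (g).

Final answer: NO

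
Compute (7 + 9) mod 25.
Both summands are already reduced mod 25. 7 + 9 = 16; 16 = 0·25 + 16, so (7 + 9) mod 25 = 16.

Final answer: 16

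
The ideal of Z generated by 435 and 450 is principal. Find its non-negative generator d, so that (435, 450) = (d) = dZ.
(435, 450) = (15); d = 15

In the PID Z, (a, b) is generated by gcd(a, b). Compute gcd(450, 435) with the extended Euclidean algorithm, tracking rows (r, s, t) with s·450 + t·435 = r:
  row A: (450, 1, 0)   [1·450 + 0·435 = 450]
  row B: (435, 0, 1)   [0·450 + 1·435 = 435]
  450 = 1·435 + 15   → row C = row A − 1·row B = (15, 1, −1)   [check: 1·450 − 1·435 = 15]
  435 = 29·15 + 0   → remainder 0, stop. gcd = 15 (last nonzero row C).
So gcd(435, 450) = 15, with Bézout identity 1·450 − 1·435 = 15. Containment (⊇): the Bézout identity exhibits 15 as an element of (435, 450), giving (15) ⊆ (435, 450). Containment (⊆): since 15 | 435 and 15 | 450 (435 = 15·29, 450 = 15·30), every Z-linear combination of 435 and 450 is divisible by 15, so (435, 450) ⊆ (15). Therefore (435, 450) = (15), d = 15.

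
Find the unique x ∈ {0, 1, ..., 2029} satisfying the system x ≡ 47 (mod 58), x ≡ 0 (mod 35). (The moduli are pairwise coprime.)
The moduli 58, 35 are pairwise coprime, so by the CRT there is a unique solution mod 58·35 = 2030.
Solve by successive substitution. Start with x ≡ 47 (mod 58).
  Combine with x ≡ 0 (mod 35): write x = 47 + 58·t and require 47 + 58·t ≡ 0 (mod 35), i.e. 58·t ≡ 0 − 47 ≡ 23 (mod 35). Since 58^(−1) ≡ 32 (mod 35) (58 ≡ 23 (mod 35)), t ≡ 32·23 ≡ 1 (mod 35). So x ≡ 47 + 58·1 = 105 (mod 2030).
Unique solution in [0, 2030): x = 105.

Final answer: x ≡ 105 (mod 2030); the representative in [0, 2030) is 105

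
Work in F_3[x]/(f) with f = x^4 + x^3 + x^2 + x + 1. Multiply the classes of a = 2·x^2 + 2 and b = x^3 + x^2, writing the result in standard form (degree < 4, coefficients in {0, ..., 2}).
a · b ≡ x (mod f(x))

Multiply as integer polynomials: a · b = 2·x^5 + 2·x^4 + 2·x^3 + 2·x^2. Reducing coefficients mod 3: a · b ≡ 2·x^5 + 2·x^4 + 2·x^3 + 2·x^2. Now divide by f(x) = x^4 + x^3 + x^2 + x + 1 in F_3[x], eliminating the leading term at each step:
  leading term 2·x^5: subtract (2·x)·f(x) = 2·x^5 + 2·x^4 + 2·x^3 + 2·x^2 + 2·x, leaving x (coefficients mod 3)
The degree is now < 4, so this is the remainder. Hence a · b ≡ x in F_3[x]/(f).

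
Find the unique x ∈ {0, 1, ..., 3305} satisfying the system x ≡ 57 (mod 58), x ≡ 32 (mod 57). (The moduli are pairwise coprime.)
x ≡ 1913 (mod 3306); the representative in [0, 3306) is 1913

The moduli 58, 57 are pairwise coprime, so by the CRT there is a unique solution mod 58·57 = 3306.
Solve by successive substitution. Start with x ≡ 57 (mod 58).
  Combine with x ≡ 32 (mod 57): write x = 57 + 58·t and require 57 + 58·t ≡ 32 (mod 57), i.e. 58·t ≡ 32 − 57 ≡ 32 (mod 57). Since 58^(−1) ≡ 1 (mod 57) (58 ≡ 1 (mod 57)), t ≡ 1·32 ≡ 32 (mod 57). So x ≡ 57 + 58·32 = 1913 (mod 3306).
Unique solution in [0, 3306): x = 1913.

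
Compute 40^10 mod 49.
16

Use repeated squaring. Binary(10) = 1010. Walk through the bits of the exponent 10 left-to-right: at each bit after the leading one, square the running value, then multiply by 40 if the bit is 1 (always reducing mod 49):
  bit 1 = 1 (leading): start with 40.
  bit 2 = 0: square 40^2 = 1600 ≡ 32 (mod 49).
  bit 3 = 1: square 32^2 = 1024 ≡ 44; bit is 1, so multiply 44·40 = 1760 ≡ 45 (mod 49).
  bit 4 = 0: square 45^2 = 2025 ≡ 16 (mod 49).
Final value: 40^10 ≡ 16 (mod 49).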